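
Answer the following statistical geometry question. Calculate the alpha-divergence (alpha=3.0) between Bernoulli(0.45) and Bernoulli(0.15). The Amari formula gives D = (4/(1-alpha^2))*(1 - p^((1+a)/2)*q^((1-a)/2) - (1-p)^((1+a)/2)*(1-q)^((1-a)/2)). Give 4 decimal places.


Amari alpha-divergence:
D = (4/(1-alpha^2))*(1 - p^((1+a)/2)*q^((1-a)/2) - (1-p)^((1+a)/2)*(1-q)^((1-a)/2)).
alpha = 3.0, p = 0.45, q = 0.15.
e1 = (1+alpha)/2 = 2.0, e2 = (1-alpha)/2 = -1.0.
t1 = p^e1 * q^e2 = 0.45^2.0 * 0.15^-1.0 = 1.35.
t2 = (1-p)^e1 * (1-q)^e2 = 0.55^2.0 * 0.85^-1.0 = 0.355882.
4/(1-alpha^2) = -0.5.
D = -0.5*(1 - 1.35 - 0.355882) = 0.3529

0.3529


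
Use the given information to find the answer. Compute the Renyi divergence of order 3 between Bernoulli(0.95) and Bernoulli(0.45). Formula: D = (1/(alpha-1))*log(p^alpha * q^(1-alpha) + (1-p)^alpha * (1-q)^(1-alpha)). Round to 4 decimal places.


Renyi divergence of order alpha between Bernoulli distributions:
D = (1/(alpha-1))*log(p^alpha * q^(1-alpha) + (1-p)^alpha * (1-q)^(1-alpha)).
alpha = 3, p = 0.95, q = 0.45.
p^alpha * q^(1-alpha) = 0.95^3 * 0.45^-2 = 4.233951.
(1-p)^alpha * (1-q)^(1-alpha) = 0.05^3 * 0.55^-2 = 0.000413.
sum = 4.233951 + 0.000413 = 4.234364.
D = (1/2)*log(4.234364) = 0.7216

0.7216


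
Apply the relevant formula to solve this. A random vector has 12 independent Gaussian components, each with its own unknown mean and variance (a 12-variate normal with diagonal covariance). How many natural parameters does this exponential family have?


Exponential family dimension calculation:
Each univariate normal has two natural parameters (mu/sigma^2 and -1/(2 sigma^2)).
With 12 independent components, dim = 2 * 12 = 24.

24


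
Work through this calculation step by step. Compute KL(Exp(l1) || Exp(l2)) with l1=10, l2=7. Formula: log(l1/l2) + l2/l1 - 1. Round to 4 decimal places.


KL divergence for exponential family:
KL = log(l1/l2) + l2/l1 - 1.
log(10/7) = 0.356675.
7/10 = 0.7.
KL = 0.356675 + 0.7 - 1 = 0.0567

0.0567


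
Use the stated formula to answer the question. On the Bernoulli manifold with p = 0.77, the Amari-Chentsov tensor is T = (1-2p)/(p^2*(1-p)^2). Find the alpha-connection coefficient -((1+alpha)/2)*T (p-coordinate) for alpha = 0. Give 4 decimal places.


Skewness (Amari-Chentsov) tensor: T = (1-2p)/(p^2*(1-p)^2).
p = 0.77, 1-2p = -0.54, p^2 = 0.5929, (1-p)^2 = 0.0529.
T = -0.54/(0.5929 * 0.0529) = -17.216967.
In the p-coordinate, Gamma^(alpha) = Gamma^(0) - (alpha/2)*T with Gamma^(0) = (1/2)*g'(p) = -T/2,
so Gamma^(alpha) = -((1+alpha)/2)*T.
alpha = 0, -(1+alpha)/2 = -0.5.
Gamma = -0.5 * -17.216967 = 8.6085

8.6085


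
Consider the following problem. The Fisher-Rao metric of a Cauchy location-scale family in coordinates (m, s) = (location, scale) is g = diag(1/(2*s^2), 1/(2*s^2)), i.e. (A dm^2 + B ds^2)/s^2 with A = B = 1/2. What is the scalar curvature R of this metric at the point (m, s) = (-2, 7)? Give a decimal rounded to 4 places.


The metric has the form g = (A dm^2 + B ds^2)/s^2 with A = 1/2, B = 1/2.
Substitute u = sqrt(A/B)*m: g = B*(du^2 + ds^2)/s^2, i.e. B times the
Poincare upper half-plane metric, which has constant Gaussian curvature -1.
Scaling a 2D metric by a constant c divides the Gaussian curvature by c,
so K = -1/B = -1/(1/2) = -2.0000 everywhere (the point (m, s) = (-2, 7) is irrelevant:
the curvature is constant).
Scalar curvature in dimension 2: R = 2K = -2/(1/2) = -4.0000.

-4.0000


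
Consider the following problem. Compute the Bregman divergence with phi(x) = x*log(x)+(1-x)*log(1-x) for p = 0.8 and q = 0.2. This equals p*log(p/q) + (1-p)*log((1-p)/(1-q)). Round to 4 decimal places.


Bregman divergence with negative entropy generator:
D = p*log(p/q) + (1-p)*log((1-p)/(1-q)).
p = 0.8, q = 0.2.
p*log(p/q) = 0.8*log(0.8/0.2) = 1.109035.
(1-p)*log((1-p)/(1-q)) = 0.2*log(0.2/0.8) = -0.277259.
D = 1.109035 + -0.277259 = 0.8318

0.8318


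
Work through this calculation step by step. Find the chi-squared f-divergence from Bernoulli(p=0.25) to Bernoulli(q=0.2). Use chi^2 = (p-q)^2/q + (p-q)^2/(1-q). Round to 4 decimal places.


Chi-squared divergence between Bernoulli distributions:
chi^2 = (p-q)^2/q + (p-q)^2/(1-q).
p = 0.25, q = 0.2, p-q = 0.05.
(p-q)^2 = 0.0025.
term1 = 0.0025/0.2 = 0.0125.
term2 = 0.0025/0.8 = 0.003125.
chi^2 = 0.0125 + 0.003125 = 0.0156

0.0156


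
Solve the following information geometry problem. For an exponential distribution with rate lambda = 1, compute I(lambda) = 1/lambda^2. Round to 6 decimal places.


Fisher information for exponential: I(lambda) = 1/lambda^2.
lambda = 1, lambda^2 = 1.
I = 1/1 = 1.000000

1.000000


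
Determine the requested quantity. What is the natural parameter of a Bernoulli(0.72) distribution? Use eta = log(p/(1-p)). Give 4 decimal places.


Natural parameter for Bernoulli: eta = log(p/(1-p)).
p = 0.72, 1-p = 0.28.
p/(1-p) = 2.571429.
eta = log(2.571429) = 0.9445

0.9445


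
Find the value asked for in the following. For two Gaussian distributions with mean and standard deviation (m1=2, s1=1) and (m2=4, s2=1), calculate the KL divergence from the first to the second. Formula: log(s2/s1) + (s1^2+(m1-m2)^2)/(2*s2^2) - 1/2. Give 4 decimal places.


KL divergence between normal distributions:
KL = log(s2/s1) + (s1^2 + (m1-m2)^2)/(2*s2^2) - 1/2.
log(1/1) = 0.0.
(1^2 + (2-4)^2)/(2*1^2) = (1 + 4)/2 = 2.5.
KL = 0.0 + 2.5 - 0.5 = 2.0000

2.0000


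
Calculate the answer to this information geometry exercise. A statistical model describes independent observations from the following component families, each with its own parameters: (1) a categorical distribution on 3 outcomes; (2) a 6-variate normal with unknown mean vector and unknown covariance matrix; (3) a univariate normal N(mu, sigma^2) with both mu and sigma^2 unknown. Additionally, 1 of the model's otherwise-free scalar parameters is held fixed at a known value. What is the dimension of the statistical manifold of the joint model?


The dimension of a statistical manifold equals the number of free
(independent) real parameters of the model. For a product of independent
blocks the parameter counts add.
- categorical on 3 outcomes (probabilities sum to 1): 3-1 = 2.
- 6-variate normal: 6 (mean) + 6*7/2 = 21 (symmetric covariance) = 27.
- normal (mu, sigma^2): 2.
Total = 2 + 27 + 2 = 31.
1 parameter(s) fixed at known values: 31 - 1 = 30.
Dimension = 30

30


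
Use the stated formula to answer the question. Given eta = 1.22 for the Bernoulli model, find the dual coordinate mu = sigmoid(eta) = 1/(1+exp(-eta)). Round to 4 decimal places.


Dual coordinate (expectation parameter) for Bernoulli:
mu = 1/(1+exp(-eta)).
eta = 1.22.
exp(-eta) = exp(-1.22) = 0.29523.
mu = 1/(1+0.29523) = 0.7721

0.7721


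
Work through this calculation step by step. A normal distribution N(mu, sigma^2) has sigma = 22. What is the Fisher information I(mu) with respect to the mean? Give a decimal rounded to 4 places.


The Fisher information for the mean of a normal distribution is I(mu) = 1/sigma^2.
sigma = 22, so sigma^2 = 484.
I(mu) = 1/484 = 0.0021

0.0021


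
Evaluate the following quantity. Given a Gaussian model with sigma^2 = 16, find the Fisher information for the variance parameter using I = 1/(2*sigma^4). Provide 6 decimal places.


Fisher information for variance: I(sigma^2) = 1/(2*sigma^4).
sigma^2 = 16, so sigma^4 = 256.
I = 1/(2*256) = 1/512 = 0.001953

0.001953


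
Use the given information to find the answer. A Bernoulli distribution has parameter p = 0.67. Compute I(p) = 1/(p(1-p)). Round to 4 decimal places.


For Bernoulli(p), Fisher information is I(p) = 1/(p*(1-p)).
p = 0.67, 1-p = 0.33.
p*(1-p) = 0.2211.
I(p) = 1/0.2211 = 4.5228

4.5228


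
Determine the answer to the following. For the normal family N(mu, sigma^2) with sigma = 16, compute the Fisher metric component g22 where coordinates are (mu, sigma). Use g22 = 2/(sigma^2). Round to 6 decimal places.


For the 2-parameter normal family, the Fisher metric has:
  g11 = 1/sigma^2, g22 = 2/sigma^2.
sigma = 16, sigma^2 = 256.
g22 = 0.007813

0.007813


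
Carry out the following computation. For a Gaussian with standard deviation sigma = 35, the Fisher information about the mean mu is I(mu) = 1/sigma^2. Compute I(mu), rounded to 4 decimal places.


The Fisher information for the mean of a normal distribution is I(mu) = 1/sigma^2.
sigma = 35, so sigma^2 = 1225.
I(mu) = 1/1225 = 0.0008

0.0008


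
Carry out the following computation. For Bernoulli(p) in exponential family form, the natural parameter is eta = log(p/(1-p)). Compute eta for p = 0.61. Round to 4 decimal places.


Natural parameter for Bernoulli: eta = log(p/(1-p)).
p = 0.61, 1-p = 0.39.
p/(1-p) = 1.564103.
eta = log(1.564103) = 0.4473

0.4473


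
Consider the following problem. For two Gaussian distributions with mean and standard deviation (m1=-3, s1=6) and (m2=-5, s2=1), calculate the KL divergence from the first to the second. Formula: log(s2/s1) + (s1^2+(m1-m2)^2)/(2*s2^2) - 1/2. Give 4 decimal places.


KL divergence between normal distributions:
KL = log(s2/s1) + (s1^2 + (m1-m2)^2)/(2*s2^2) - 1/2.
log(1/6) = -1.791759.
(6^2 + (-3--5)^2)/(2*1^2) = (36 + 4)/2 = 20.0.
KL = -1.791759 + 20.0 - 0.5 = 17.7082

17.7082


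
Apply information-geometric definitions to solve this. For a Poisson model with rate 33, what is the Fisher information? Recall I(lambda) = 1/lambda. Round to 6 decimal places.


Fisher information for Poisson: I(lambda) = 1/lambda.
lambda = 33.
I(lambda) = 1/33 = 0.030303

0.030303


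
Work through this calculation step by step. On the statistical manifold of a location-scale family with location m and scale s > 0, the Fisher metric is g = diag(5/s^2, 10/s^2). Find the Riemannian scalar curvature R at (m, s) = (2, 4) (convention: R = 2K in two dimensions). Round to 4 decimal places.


The metric has the form g = (A dm^2 + B ds^2)/s^2 with A = 5, B = 10.
Substitute u = sqrt(A/B)*m: g = B*(du^2 + ds^2)/s^2, i.e. B times the
Poincare upper half-plane metric, which has constant Gaussian curvature -1.
Scaling a 2D metric by a constant c divides the Gaussian curvature by c,
so K = -1/B = -1/(10) = -0.1000 everywhere (the point (m, s) = (2, 4) is irrelevant:
the curvature is constant).
Scalar curvature in dimension 2: R = 2K = -2/(10) = -0.2000.

-0.2000


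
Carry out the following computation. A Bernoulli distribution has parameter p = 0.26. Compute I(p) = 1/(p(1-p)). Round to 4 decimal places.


For Bernoulli(p), Fisher information is I(p) = 1/(p*(1-p)).
p = 0.26, 1-p = 0.74.
p*(1-p) = 0.1924.
I(p) = 1/0.1924 = 5.1975

5.1975


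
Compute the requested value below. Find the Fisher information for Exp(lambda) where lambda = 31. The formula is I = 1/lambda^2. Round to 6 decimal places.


Fisher information for exponential: I(lambda) = 1/lambda^2.
lambda = 31, lambda^2 = 961.
I = 1/961 = 0.001041

0.001041


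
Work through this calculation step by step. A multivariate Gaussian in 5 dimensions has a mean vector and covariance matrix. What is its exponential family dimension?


Exponential family dimension calculation:
For 5-dim MVN: mean has 5 params, covariance has 5*6/2 = 15 unique entries.
Total dim = 5 + 15 = 20.

20


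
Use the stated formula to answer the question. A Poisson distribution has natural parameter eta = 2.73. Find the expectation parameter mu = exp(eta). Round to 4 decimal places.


Expectation parameter for Poisson exponential family:
mu = exp(eta).
eta = 2.73.
mu = exp(2.73) = 15.3329

15.3329


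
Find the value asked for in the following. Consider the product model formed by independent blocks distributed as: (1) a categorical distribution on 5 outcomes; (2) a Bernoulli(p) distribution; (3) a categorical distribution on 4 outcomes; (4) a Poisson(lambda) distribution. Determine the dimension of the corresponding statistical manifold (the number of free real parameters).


The dimension of a statistical manifold equals the number of free
(independent) real parameters of the model. For a product of independent
blocks the parameter counts add.
- categorical on 5 outcomes (probabilities sum to 1): 5-1 = 4.
- Bernoulli (p): 1.
- categorical on 4 outcomes (probabilities sum to 1): 4-1 = 3.
- Poisson (lambda): 1.
Total = 4 + 1 + 3 + 1 = 9.
Dimension = 9

9


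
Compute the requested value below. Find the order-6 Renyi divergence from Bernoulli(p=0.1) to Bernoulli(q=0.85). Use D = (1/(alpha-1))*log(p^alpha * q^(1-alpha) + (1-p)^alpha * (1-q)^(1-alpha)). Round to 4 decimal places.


Renyi divergence of order alpha between Bernoulli distributions:
D = (1/(alpha-1))*log(p^alpha * q^(1-alpha) + (1-p)^alpha * (1-q)^(1-alpha)).
alpha = 6, p = 0.1, q = 0.85.
p^alpha * q^(1-alpha) = 0.1^6 * 0.85^-5 = 2e-06.
(1-p)^alpha * (1-q)^(1-alpha) = 0.9^6 * 0.15^-5 = 6998.4.
sum = 2e-06 + 6998.4 = 6998.400002.
D = (1/5)*log(6998.400002) = 1.7707

1.7707


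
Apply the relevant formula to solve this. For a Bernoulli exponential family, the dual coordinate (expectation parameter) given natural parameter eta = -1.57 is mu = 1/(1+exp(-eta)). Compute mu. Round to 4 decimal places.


Dual coordinate (expectation parameter) for Bernoulli:
mu = 1/(1+exp(-eta)).
eta = -1.57.
exp(-eta) = exp(1.57) = 4.806648.
mu = 1/(1+4.806648) = 0.1722

0.1722


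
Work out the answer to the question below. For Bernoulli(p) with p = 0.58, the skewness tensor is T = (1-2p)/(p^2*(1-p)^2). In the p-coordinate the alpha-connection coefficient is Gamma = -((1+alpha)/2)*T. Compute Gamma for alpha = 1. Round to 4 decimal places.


Skewness (Amari-Chentsov) tensor: T = (1-2p)/(p^2*(1-p)^2).
p = 0.58, 1-2p = -0.16, p^2 = 0.3364, (1-p)^2 = 0.1764.
T = -0.16/(0.3364 * 0.1764) = -2.696283.
In the p-coordinate, Gamma^(alpha) = Gamma^(0) - (alpha/2)*T with Gamma^(0) = (1/2)*g'(p) = -T/2,
so Gamma^(alpha) = -((1+alpha)/2)*T.
alpha = 1, -(1+alpha)/2 = -1.0.
Gamma = -1.0 * -2.696283 = 2.6963

2.6963


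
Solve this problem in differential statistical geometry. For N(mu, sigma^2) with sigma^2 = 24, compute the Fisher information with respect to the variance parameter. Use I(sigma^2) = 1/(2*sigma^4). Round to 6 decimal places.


Fisher information for variance: I(sigma^2) = 1/(2*sigma^4).
sigma^2 = 24, so sigma^4 = 576.
I = 1/(2*576) = 1/1152 = 0.000868

0.000868


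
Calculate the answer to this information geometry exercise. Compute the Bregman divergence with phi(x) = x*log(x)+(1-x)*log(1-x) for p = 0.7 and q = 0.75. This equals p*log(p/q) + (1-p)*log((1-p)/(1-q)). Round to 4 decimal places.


Bregman divergence with negative entropy generator:
D = p*log(p/q) + (1-p)*log((1-p)/(1-q)).
p = 0.7, q = 0.75.
p*log(p/q) = 0.7*log(0.7/0.75) = -0.048295.
(1-p)*log((1-p)/(1-q)) = 0.3*log(0.3/0.25) = 0.054696.
D = -0.048295 + 0.054696 = 0.0064

0.0064


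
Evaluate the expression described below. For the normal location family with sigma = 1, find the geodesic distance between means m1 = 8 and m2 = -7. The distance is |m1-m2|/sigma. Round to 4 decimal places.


On the fixed-variance normal subfamily, geodesic distance = |m1-m2|/sigma.
|8 - -7| = 15.
sigma = 1.
d = 15/1 = 15.0000

15.0000


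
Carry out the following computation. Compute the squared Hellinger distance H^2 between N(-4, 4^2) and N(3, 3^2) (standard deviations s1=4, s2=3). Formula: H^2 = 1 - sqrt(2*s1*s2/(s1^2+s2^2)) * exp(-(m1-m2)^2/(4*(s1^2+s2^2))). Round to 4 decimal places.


Squared Hellinger distance for Gaussians:
H^2 = 1 - sqrt(2*s1*s2/(s1^2+s2^2)) * exp(-(m1-m2)^2/(4*(s1^2+s2^2))).
s1^2 = 16, s2^2 = 9, s1^2+s2^2 = 25.
sqrt(2*4*3/(25)) = 0.979796.
(m1-m2)^2 = (-7)^2 = 49.
exp(-49/(4*25)) = exp(-0.49) = 0.612626.
H^2 = 1 - 0.979796*0.612626 = 0.3998

0.3998


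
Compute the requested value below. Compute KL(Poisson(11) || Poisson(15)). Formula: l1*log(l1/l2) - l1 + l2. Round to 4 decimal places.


KL divergence for Poisson:
KL = l1*log(l1/l2) - l1 + l2.
l1 = 11, l2 = 15.
log(11/15) = -0.310155.
l1*log(l1/l2) = 11 * -0.310155 = -3.411704.
KL = -3.411704 - 11 + 15 = 0.5883

0.5883


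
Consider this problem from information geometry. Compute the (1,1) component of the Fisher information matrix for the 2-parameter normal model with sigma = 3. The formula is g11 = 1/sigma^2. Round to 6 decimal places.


For the 2-parameter normal family, the Fisher metric has:
  g11 = 1/sigma^2, g22 = 2/sigma^2.
sigma = 3, sigma^2 = 9.
g11 = 0.111111

0.111111


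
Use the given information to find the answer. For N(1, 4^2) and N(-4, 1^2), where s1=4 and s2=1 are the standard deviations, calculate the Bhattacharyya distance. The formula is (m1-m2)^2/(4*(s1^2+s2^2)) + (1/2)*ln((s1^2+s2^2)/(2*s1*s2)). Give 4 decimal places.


Bhattacharyya distance between two Gaussians:
DB = (m1-m2)^2/(4*(s1^2+s2^2)) + (1/2)*ln((s1^2+s2^2)/(2*s1*s2)).
(m1-m2)^2 = (5)^2 = 25.
s1^2+s2^2 = 16 + 1 = 17.
term1 = 25/68 = 0.367647.
term2 = 0.5*ln(17/8.0) = 0.376886.
DB = 0.367647 + 0.376886 = 0.7445

0.7445


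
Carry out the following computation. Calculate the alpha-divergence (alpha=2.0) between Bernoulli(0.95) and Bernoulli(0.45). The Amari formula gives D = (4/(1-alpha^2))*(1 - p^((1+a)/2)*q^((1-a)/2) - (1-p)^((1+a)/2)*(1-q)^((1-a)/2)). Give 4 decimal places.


Amari alpha-divergence:
D = (4/(1-alpha^2))*(1 - p^((1+a)/2)*q^((1-a)/2) - (1-p)^((1+a)/2)*(1-q)^((1-a)/2)).
alpha = 2.0, p = 0.95, q = 0.45.
e1 = (1+alpha)/2 = 1.5, e2 = (1-alpha)/2 = -0.5.
t1 = p^e1 * q^e2 = 0.95^1.5 * 0.45^-0.5 = 1.380318.
t2 = (1-p)^e1 * (1-q)^e2 = 0.05^1.5 * 0.55^-0.5 = 0.015076.
4/(1-alpha^2) = -1.333333.
D = -1.333333*(1 - 1.380318 - 0.015076) = 0.5272

0.5272


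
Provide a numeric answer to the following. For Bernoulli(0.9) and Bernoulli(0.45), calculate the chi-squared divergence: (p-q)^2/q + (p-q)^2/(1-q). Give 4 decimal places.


Chi-squared divergence between Bernoulli distributions:
chi^2 = (p-q)^2/q + (p-q)^2/(1-q).
p = 0.9, q = 0.45, p-q = 0.45.
(p-q)^2 = 0.2025.
term1 = 0.2025/0.45 = 0.45.
term2 = 0.2025/0.55 = 0.368182.
chi^2 = 0.45 + 0.368182 = 0.8182

0.8182


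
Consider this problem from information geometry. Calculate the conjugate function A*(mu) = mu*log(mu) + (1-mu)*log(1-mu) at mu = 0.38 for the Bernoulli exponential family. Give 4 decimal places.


Legendre transform for Bernoulli:
A*(mu) = mu*log(mu) + (1-mu)*log(1-mu).
mu = 0.38, 1-mu = 0.62.
mu*log(mu) = 0.38*log(0.38) = -0.367682.
(1-mu)*log(1-mu) = 0.62*log(0.62) = -0.296382.
A* = -0.367682 + -0.296382 = -0.6641

-0.6641


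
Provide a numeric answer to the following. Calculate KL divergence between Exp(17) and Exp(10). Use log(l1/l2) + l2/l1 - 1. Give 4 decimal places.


KL divergence for exponential family:
KL = log(l1/l2) + l2/l1 - 1.
log(17/10) = 0.530628.
10/17 = 0.588235.
KL = 0.530628 + 0.588235 - 1 = 0.1189

0.1189


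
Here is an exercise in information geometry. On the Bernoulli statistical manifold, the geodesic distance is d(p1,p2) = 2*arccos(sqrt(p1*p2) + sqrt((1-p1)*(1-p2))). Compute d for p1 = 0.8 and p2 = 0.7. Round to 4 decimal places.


Geodesic distance on Bernoulli manifold:
d(p1,p2) = 2*arccos(sqrt(p1*p2) + sqrt((1-p1)*(1-p2))).
sqrt(p1*p2) = sqrt(0.8*0.7) = 0.748331.
sqrt((1-p1)*(1-p2)) = sqrt(0.2*0.3) = 0.244949.
arg = 0.748331 + 0.244949 = 0.99328.
d = 2*arccos(0.99328) = 0.2320

0.2320


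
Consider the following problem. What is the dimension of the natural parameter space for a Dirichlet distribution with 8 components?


Exponential family dimension calculation:
Dirichlet with 8 components has 8 natural parameters.

8


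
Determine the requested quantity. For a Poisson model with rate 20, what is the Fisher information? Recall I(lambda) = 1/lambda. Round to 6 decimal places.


Fisher information for Poisson: I(lambda) = 1/lambda.
lambda = 20.
I(lambda) = 1/20 = 0.050000

0.050000


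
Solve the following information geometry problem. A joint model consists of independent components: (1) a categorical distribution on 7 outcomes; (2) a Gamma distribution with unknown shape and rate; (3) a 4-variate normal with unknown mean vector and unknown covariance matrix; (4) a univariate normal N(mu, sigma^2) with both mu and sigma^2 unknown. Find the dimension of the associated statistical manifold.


The dimension of a statistical manifold equals the number of free
(independent) real parameters of the model. For a product of independent
blocks the parameter counts add.
- categorical on 7 outcomes (probabilities sum to 1): 7-1 = 6.
- Gamma (shape, rate): 2.
- 4-variate normal: 4 (mean) + 4*5/2 = 10 (symmetric covariance) = 14.
- normal (mu, sigma^2): 2.
Total = 6 + 2 + 14 + 2 = 24.
Dimension = 24

24


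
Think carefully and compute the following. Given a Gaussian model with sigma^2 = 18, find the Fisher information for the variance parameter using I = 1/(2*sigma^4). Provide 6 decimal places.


Fisher information for variance: I(sigma^2) = 1/(2*sigma^4).
sigma^2 = 18, so sigma^4 = 324.
I = 1/(2*324) = 1/648 = 0.001543

0.001543


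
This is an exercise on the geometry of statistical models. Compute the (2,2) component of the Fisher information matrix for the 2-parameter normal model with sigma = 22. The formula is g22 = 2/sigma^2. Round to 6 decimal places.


For the 2-parameter normal family, the Fisher metric has:
  g11 = 1/sigma^2, g22 = 2/sigma^2.
sigma = 22, sigma^2 = 484.
g22 = 0.004132

0.004132


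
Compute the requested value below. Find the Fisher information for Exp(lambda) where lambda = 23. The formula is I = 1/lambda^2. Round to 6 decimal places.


Fisher information for exponential: I(lambda) = 1/lambda^2.
lambda = 23, lambda^2 = 529.
I = 1/529 = 0.001890

0.001890


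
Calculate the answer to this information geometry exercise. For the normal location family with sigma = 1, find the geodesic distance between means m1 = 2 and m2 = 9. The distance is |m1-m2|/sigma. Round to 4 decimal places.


On the fixed-variance normal subfamily, geodesic distance = |m1-m2|/sigma.
|2 - 9| = 7.
sigma = 1.
d = 7/1 = 7.0000

7.0000


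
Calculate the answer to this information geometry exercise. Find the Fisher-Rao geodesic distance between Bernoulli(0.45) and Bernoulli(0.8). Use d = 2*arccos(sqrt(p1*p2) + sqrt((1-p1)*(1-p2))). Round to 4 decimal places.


Geodesic distance on Bernoulli manifold:
d(p1,p2) = 2*arccos(sqrt(p1*p2) + sqrt((1-p1)*(1-p2))).
sqrt(p1*p2) = sqrt(0.45*0.8) = 0.6.
sqrt((1-p1)*(1-p2)) = sqrt(0.55*0.2) = 0.331662.
arg = 0.6 + 0.331662 = 0.931662.
d = 2*arccos(0.931662) = 0.7437

0.7437


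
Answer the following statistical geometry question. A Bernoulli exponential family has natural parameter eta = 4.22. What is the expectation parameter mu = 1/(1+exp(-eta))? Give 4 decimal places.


Dual coordinate (expectation parameter) for Bernoulli:
mu = 1/(1+exp(-eta)).
eta = 4.22.
exp(-eta) = exp(-4.22) = 0.014699.
mu = 1/(1+0.014699) = 0.9855

0.9855


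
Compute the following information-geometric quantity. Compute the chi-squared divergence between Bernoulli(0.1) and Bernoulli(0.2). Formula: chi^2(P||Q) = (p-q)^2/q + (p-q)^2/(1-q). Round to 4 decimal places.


Chi-squared divergence between Bernoulli distributions:
chi^2 = (p-q)^2/q + (p-q)^2/(1-q).
p = 0.1, q = 0.2, p-q = -0.1.
(p-q)^2 = 0.01.
term1 = 0.01/0.2 = 0.05.
term2 = 0.01/0.8 = 0.0125.
chi^2 = 0.05 + 0.0125 = 0.0625

0.0625


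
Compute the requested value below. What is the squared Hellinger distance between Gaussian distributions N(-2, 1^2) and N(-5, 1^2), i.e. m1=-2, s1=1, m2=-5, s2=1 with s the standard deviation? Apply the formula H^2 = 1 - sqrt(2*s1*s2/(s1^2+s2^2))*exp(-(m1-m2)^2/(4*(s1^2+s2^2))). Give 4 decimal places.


Squared Hellinger distance for Gaussians:
H^2 = 1 - sqrt(2*s1*s2/(s1^2+s2^2)) * exp(-(m1-m2)^2/(4*(s1^2+s2^2))).
s1^2 = 1, s2^2 = 1, s1^2+s2^2 = 2.
sqrt(2*1*1/(2)) = 1.0.
(m1-m2)^2 = (3)^2 = 9.
exp(-9/(4*2)) = exp(-1.125) = 0.324652.
H^2 = 1 - 1.0*0.324652 = 0.6753

0.6753


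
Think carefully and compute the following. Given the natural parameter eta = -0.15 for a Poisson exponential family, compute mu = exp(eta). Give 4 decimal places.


Expectation parameter for Poisson exponential family:
mu = exp(eta).
eta = -0.15.
mu = exp(-0.15) = 0.8607

0.8607


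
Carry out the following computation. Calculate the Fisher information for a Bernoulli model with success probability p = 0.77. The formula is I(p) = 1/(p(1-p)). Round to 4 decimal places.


For Bernoulli(p), Fisher information is I(p) = 1/(p*(1-p)).
p = 0.77, 1-p = 0.23.
p*(1-p) = 0.1771.
I(p) = 1/0.1771 = 5.6465

5.6465


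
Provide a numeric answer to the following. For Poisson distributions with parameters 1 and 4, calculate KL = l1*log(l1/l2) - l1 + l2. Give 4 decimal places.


KL divergence for Poisson:
KL = l1*log(l1/l2) - l1 + l2.
l1 = 1, l2 = 4.
log(1/4) = -1.386294.
l1*log(l1/l2) = 1 * -1.386294 = -1.386294.
KL = -1.386294 - 1 + 4 = 1.6137

1.6137


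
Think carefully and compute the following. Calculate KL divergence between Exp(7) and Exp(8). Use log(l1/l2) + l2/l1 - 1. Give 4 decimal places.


KL divergence for exponential family:
KL = log(l1/l2) + l2/l1 - 1.
log(7/8) = -0.133531.
8/7 = 1.142857.
KL = -0.133531 + 1.142857 - 1 = 0.0093

0.0093


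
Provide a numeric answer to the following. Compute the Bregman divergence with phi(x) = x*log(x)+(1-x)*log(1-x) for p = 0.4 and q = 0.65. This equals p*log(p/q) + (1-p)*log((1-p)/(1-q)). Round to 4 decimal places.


Bregman divergence with negative entropy generator:
D = p*log(p/q) + (1-p)*log((1-p)/(1-q)).
p = 0.4, q = 0.65.
p*log(p/q) = 0.4*log(0.4/0.65) = -0.194203.
(1-p)*log((1-p)/(1-q)) = 0.6*log(0.6/0.35) = 0.323398.
D = -0.194203 + 0.323398 = 0.1292

0.1292


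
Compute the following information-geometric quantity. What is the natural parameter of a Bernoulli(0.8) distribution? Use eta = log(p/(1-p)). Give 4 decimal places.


Natural parameter for Bernoulli: eta = log(p/(1-p)).
p = 0.8, 1-p = 0.2.
p/(1-p) = 4.0.
eta = log(4.0) = 1.3863

1.3863


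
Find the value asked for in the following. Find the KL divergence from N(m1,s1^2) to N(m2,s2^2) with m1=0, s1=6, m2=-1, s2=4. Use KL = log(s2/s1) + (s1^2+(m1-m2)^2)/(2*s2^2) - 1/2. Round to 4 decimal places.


KL divergence between normal distributions:
KL = log(s2/s1) + (s1^2 + (m1-m2)^2)/(2*s2^2) - 1/2.
log(4/6) = -0.405465.
(6^2 + (0--1)^2)/(2*4^2) = (36 + 1)/32 = 1.15625.
KL = -0.405465 + 1.15625 - 0.5 = 0.2508

0.2508


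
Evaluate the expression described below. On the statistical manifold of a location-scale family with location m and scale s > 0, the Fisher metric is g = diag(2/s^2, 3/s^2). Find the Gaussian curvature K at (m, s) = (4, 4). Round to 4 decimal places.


The metric has the form g = (A dm^2 + B ds^2)/s^2 with A = 2, B = 3.
Substitute u = sqrt(A/B)*m: g = B*(du^2 + ds^2)/s^2, i.e. B times the
Poincare upper half-plane metric, which has constant Gaussian curvature -1.
Scaling a 2D metric by a constant c divides the Gaussian curvature by c,
so K = -1/B = -1/(3) = -0.3333 everywhere (the point (m, s) = (4, 4) is irrelevant:
the curvature is constant).
The requested Gaussian curvature is K = -0.3333.

-0.3333


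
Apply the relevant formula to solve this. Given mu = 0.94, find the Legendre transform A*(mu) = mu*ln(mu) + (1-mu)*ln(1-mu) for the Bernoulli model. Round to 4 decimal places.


Legendre transform for Bernoulli:
A*(mu) = mu*log(mu) + (1-mu)*log(1-mu).
mu = 0.94, 1-mu = 0.06.
mu*log(mu) = 0.94*log(0.94) = -0.058163.
(1-mu)*log(1-mu) = 0.06*log(0.06) = -0.168805.
A* = -0.058163 + -0.168805 = -0.2270

-0.2270


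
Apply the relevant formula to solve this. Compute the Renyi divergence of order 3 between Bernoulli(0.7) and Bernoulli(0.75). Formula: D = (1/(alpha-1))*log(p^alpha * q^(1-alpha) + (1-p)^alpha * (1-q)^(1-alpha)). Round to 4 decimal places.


Renyi divergence of order alpha between Bernoulli distributions:
D = (1/(alpha-1))*log(p^alpha * q^(1-alpha) + (1-p)^alpha * (1-q)^(1-alpha)).
alpha = 3, p = 0.7, q = 0.75.
p^alpha * q^(1-alpha) = 0.7^3 * 0.75^-2 = 0.609778.
(1-p)^alpha * (1-q)^(1-alpha) = 0.3^3 * 0.25^-2 = 0.432.
sum = 0.609778 + 0.432 = 1.041778.
D = (1/2)*log(1.041778) = 0.0205

0.0205


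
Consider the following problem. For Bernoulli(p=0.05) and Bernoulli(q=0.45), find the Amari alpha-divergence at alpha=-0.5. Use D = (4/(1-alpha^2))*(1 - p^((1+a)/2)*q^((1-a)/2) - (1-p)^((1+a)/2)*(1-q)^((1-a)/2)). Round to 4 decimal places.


Amari alpha-divergence:
D = (4/(1-alpha^2))*(1 - p^((1+a)/2)*q^((1-a)/2) - (1-p)^((1+a)/2)*(1-q)^((1-a)/2)).
alpha = -0.5, p = 0.05, q = 0.45.
e1 = (1+alpha)/2 = 0.25, e2 = (1-alpha)/2 = 0.75.
t1 = p^e1 * q^e2 = 0.05^0.25 * 0.45^0.75 = 0.259808.
t2 = (1-p)^e1 * (1-q)^e2 = 0.95^0.25 * 0.55^0.75 = 0.630526.
4/(1-alpha^2) = 5.333333.
D = 5.333333*(1 - 0.259808 - 0.630526) = 0.5849

0.5849


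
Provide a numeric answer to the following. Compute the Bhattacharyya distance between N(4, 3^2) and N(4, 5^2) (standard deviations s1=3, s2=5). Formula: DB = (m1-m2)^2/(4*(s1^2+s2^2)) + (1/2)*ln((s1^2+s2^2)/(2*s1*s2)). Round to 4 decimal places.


Bhattacharyya distance between two Gaussians:
DB = (m1-m2)^2/(4*(s1^2+s2^2)) + (1/2)*ln((s1^2+s2^2)/(2*s1*s2)).
(m1-m2)^2 = (0)^2 = 0.
s1^2+s2^2 = 9 + 25 = 34.
term1 = 0/136 = 0.0.
term2 = 0.5*ln(34/30.0) = 0.062582.
DB = 0.0 + 0.062582 = 0.0626

0.0626


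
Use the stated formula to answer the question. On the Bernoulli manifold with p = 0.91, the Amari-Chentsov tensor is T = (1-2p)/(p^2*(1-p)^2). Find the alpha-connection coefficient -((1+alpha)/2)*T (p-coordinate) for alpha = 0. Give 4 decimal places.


Skewness (Amari-Chentsov) tensor: T = (1-2p)/(p^2*(1-p)^2).
p = 0.91, 1-2p = -0.82, p^2 = 0.8281, (1-p)^2 = 0.0081.
T = -0.82/(0.8281 * 0.0081) = -122.249206.
In the p-coordinate, Gamma^(alpha) = Gamma^(0) - (alpha/2)*T with Gamma^(0) = (1/2)*g'(p) = -T/2,
so Gamma^(alpha) = -((1+alpha)/2)*T.
alpha = 0, -(1+alpha)/2 = -0.5.
Gamma = -0.5 * -122.249206 = 61.1246

61.1246


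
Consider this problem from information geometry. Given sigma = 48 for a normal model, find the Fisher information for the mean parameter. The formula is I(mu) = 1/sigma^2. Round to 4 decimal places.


The Fisher information for the mean of a normal distribution is I(mu) = 1/sigma^2.
sigma = 48, so sigma^2 = 2304.
I(mu) = 1/2304 = 0.0004

0.0004


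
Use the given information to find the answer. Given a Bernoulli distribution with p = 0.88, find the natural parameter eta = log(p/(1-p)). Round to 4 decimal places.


Natural parameter for Bernoulli: eta = log(p/(1-p)).
p = 0.88, 1-p = 0.12.
p/(1-p) = 7.333333.
eta = log(7.333333) = 1.9924

1.9924


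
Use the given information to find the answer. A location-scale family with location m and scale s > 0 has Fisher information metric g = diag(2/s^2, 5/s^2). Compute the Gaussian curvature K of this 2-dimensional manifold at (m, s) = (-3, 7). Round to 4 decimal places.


The metric has the form g = (A dm^2 + B ds^2)/s^2 with A = 2, B = 5.
Substitute u = sqrt(A/B)*m: g = B*(du^2 + ds^2)/s^2, i.e. B times the
Poincare upper half-plane metric, which has constant Gaussian curvature -1.
Scaling a 2D metric by a constant c divides the Gaussian curvature by c,
so K = -1/B = -1/(5) = -0.2000 everywhere (the point (m, s) = (-3, 7) is irrelevant:
the curvature is constant).
The requested Gaussian curvature is K = -0.2000.

-0.2000


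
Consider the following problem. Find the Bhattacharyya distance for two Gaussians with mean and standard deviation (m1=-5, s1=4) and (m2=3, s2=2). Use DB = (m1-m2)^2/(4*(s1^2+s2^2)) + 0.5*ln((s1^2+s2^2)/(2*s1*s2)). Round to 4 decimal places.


Bhattacharyya distance between two Gaussians:
DB = (m1-m2)^2/(4*(s1^2+s2^2)) + (1/2)*ln((s1^2+s2^2)/(2*s1*s2)).
(m1-m2)^2 = (-8)^2 = 64.
s1^2+s2^2 = 16 + 4 = 20.
term1 = 64/80 = 0.8.
term2 = 0.5*ln(20/16.0) = 0.111572.
DB = 0.8 + 0.111572 = 0.9116

0.9116


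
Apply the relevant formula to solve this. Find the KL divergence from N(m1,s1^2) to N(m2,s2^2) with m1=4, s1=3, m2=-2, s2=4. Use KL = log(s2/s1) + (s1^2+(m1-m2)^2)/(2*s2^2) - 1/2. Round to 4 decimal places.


KL divergence between normal distributions:
KL = log(s2/s1) + (s1^2 + (m1-m2)^2)/(2*s2^2) - 1/2.
log(4/3) = 0.287682.
(3^2 + (4--2)^2)/(2*4^2) = (9 + 36)/32 = 1.40625.
KL = 0.287682 + 1.40625 - 0.5 = 1.1939

1.1939


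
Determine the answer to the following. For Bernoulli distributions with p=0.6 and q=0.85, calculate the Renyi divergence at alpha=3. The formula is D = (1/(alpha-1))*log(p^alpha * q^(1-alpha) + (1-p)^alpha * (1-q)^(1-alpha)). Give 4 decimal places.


Renyi divergence of order alpha between Bernoulli distributions:
D = (1/(alpha-1))*log(p^alpha * q^(1-alpha) + (1-p)^alpha * (1-q)^(1-alpha)).
alpha = 3, p = 0.6, q = 0.85.
p^alpha * q^(1-alpha) = 0.6^3 * 0.85^-2 = 0.298962.
(1-p)^alpha * (1-q)^(1-alpha) = 0.4^3 * 0.15^-2 = 2.844444.
sum = 0.298962 + 2.844444 = 3.143406.
D = (1/2)*log(3.143406) = 0.5727

0.5727


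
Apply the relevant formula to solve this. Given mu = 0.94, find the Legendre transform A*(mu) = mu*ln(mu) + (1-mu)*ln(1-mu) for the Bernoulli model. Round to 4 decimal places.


Legendre transform for Bernoulli:
A*(mu) = mu*log(mu) + (1-mu)*log(1-mu).
mu = 0.94, 1-mu = 0.06.
mu*log(mu) = 0.94*log(0.94) = -0.058163.
(1-mu)*log(1-mu) = 0.06*log(0.06) = -0.168805.
A* = -0.058163 + -0.168805 = -0.2270

-0.2270


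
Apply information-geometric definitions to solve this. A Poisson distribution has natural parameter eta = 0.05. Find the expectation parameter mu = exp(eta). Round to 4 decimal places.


Expectation parameter for Poisson exponential family:
mu = exp(eta).
eta = 0.05.
mu = exp(0.05) = 1.0513

1.0513


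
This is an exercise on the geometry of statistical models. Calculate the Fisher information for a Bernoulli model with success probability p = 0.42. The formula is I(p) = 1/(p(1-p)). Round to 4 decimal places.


For Bernoulli(p), Fisher information is I(p) = 1/(p*(1-p)).
p = 0.42, 1-p = 0.58.
p*(1-p) = 0.2436.
I(p) = 1/0.2436 = 4.1051

4.1051


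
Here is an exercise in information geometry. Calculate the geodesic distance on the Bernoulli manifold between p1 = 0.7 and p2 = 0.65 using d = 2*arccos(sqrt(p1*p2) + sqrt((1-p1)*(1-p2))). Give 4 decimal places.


Geodesic distance on Bernoulli manifold:
d(p1,p2) = 2*arccos(sqrt(p1*p2) + sqrt((1-p1)*(1-p2))).
sqrt(p1*p2) = sqrt(0.7*0.65) = 0.674537.
sqrt((1-p1)*(1-p2)) = sqrt(0.3*0.35) = 0.324037.
arg = 0.674537 + 0.324037 = 0.998574.
d = 2*arccos(0.998574) = 0.1068

0.1068


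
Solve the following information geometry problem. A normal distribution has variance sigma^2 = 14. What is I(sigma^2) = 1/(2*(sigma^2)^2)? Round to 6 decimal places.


Fisher information for variance: I(sigma^2) = 1/(2*sigma^4).
sigma^2 = 14, so sigma^4 = 196.
I = 1/(2*196) = 1/392 = 0.002551

0.002551


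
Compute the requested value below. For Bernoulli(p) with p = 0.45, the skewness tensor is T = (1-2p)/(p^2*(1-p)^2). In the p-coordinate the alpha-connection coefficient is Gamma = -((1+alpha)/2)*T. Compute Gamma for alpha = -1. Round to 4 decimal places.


Skewness (Amari-Chentsov) tensor: T = (1-2p)/(p^2*(1-p)^2).
p = 0.45, 1-2p = 0.1, p^2 = 0.2025, (1-p)^2 = 0.3025.
T = 0.1/(0.2025 * 0.3025) = 1.632486.
In the p-coordinate, Gamma^(alpha) = Gamma^(0) - (alpha/2)*T with Gamma^(0) = (1/2)*g'(p) = -T/2,
so Gamma^(alpha) = -((1+alpha)/2)*T.
alpha = -1, -(1+alpha)/2 = 0.0.
Gamma = 0.0 * 1.632486 = 0.0000

0.0000


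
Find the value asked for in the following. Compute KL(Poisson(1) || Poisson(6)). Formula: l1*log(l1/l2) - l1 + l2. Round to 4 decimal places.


KL divergence for Poisson:
KL = l1*log(l1/l2) - l1 + l2.
l1 = 1, l2 = 6.
log(1/6) = -1.791759.
l1*log(l1/l2) = 1 * -1.791759 = -1.791759.
KL = -1.791759 - 1 + 6 = 3.2082

3.2082


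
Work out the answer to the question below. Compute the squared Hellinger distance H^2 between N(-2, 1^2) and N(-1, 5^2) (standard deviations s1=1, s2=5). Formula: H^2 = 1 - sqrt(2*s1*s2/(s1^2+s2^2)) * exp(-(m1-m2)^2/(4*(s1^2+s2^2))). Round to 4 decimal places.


Squared Hellinger distance for Gaussians:
H^2 = 1 - sqrt(2*s1*s2/(s1^2+s2^2)) * exp(-(m1-m2)^2/(4*(s1^2+s2^2))).
s1^2 = 1, s2^2 = 25, s1^2+s2^2 = 26.
sqrt(2*1*5/(26)) = 0.620174.
(m1-m2)^2 = (-1)^2 = 1.
exp(-1/(4*26)) = exp(-0.009615) = 0.990431.
H^2 = 1 - 0.620174*0.990431 = 0.3858

0.3858


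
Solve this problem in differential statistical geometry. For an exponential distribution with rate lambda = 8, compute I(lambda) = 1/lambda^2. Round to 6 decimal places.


Fisher information for exponential: I(lambda) = 1/lambda^2.
lambda = 8, lambda^2 = 64.
I = 1/64 = 0.015625

0.015625


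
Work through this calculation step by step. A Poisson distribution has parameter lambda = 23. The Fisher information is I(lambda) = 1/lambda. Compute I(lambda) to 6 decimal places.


Fisher information for Poisson: I(lambda) = 1/lambda.
lambda = 23.
I(lambda) = 1/23 = 0.043478

0.043478


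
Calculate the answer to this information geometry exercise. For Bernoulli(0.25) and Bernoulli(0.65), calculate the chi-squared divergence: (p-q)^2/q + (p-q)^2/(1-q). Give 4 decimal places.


Chi-squared divergence between Bernoulli distributions:
chi^2 = (p-q)^2/q + (p-q)^2/(1-q).
p = 0.25, q = 0.65, p-q = -0.4.
(p-q)^2 = 0.16.
term1 = 0.16/0.65 = 0.246154.
term2 = 0.16/0.35 = 0.457143.
chi^2 = 0.246154 + 0.457143 = 0.7033

0.7033


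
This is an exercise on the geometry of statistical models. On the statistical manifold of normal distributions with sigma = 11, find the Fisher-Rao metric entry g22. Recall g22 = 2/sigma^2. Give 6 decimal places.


For the 2-parameter normal family, the Fisher metric has:
  g11 = 1/sigma^2, g22 = 2/sigma^2.
sigma = 11, sigma^2 = 121.
g22 = 0.016529

0.016529


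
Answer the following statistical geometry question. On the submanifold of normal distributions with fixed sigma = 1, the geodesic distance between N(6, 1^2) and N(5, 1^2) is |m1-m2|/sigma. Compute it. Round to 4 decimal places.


On the fixed-variance normal subfamily, geodesic distance = |m1-m2|/sigma.
|6 - 5| = 1.
sigma = 1.
d = 1/1 = 1.0000

1.0000


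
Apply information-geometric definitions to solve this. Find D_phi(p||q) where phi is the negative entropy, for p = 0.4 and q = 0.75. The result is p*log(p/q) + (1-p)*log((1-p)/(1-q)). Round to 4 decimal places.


Bregman divergence with negative entropy generator:
D = p*log(p/q) + (1-p)*log((1-p)/(1-q)).
p = 0.4, q = 0.75.
p*log(p/q) = 0.4*log(0.4/0.75) = -0.251443.
(1-p)*log((1-p)/(1-q)) = 0.6*log(0.6/0.25) = 0.525281.
D = -0.251443 + 0.525281 = 0.2738

0.2738


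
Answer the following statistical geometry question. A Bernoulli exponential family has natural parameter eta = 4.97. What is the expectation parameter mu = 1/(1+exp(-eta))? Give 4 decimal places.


Dual coordinate (expectation parameter) for Bernoulli:
mu = 1/(1+exp(-eta)).
eta = 4.97.
exp(-eta) = exp(-4.97) = 0.006943.
mu = 1/(1+0.006943) = 0.9931

0.9931


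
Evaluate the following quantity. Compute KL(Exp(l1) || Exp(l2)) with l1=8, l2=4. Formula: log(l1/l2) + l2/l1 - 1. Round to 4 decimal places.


KL divergence for exponential family:
KL = log(l1/l2) + l2/l1 - 1.
log(8/4) = 0.693147.
4/8 = 0.5.
KL = 0.693147 + 0.5 - 1 = 0.1931

0.1931


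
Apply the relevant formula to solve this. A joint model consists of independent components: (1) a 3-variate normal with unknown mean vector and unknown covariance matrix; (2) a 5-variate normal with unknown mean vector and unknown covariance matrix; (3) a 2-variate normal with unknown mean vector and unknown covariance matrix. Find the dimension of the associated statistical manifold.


The dimension of a statistical manifold equals the number of free
(independent) real parameters of the model. For a product of independent
blocks the parameter counts add.
- 3-variate normal: 3 (mean) + 3*4/2 = 6 (symmetric covariance) = 9.
- 5-variate normal: 5 (mean) + 5*6/2 = 15 (symmetric covariance) = 20.
- 2-variate normal: 2 (mean) + 2*3/2 = 3 (symmetric covariance) = 5.
Total = 9 + 20 + 5 = 34.
Dimension = 34

34


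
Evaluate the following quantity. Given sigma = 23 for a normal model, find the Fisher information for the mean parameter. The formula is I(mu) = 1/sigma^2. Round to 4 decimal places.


The Fisher information for the mean of a normal distribution is I(mu) = 1/sigma^2.
sigma = 23, so sigma^2 = 529.
I(mu) = 1/529 = 0.0019

0.0019
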